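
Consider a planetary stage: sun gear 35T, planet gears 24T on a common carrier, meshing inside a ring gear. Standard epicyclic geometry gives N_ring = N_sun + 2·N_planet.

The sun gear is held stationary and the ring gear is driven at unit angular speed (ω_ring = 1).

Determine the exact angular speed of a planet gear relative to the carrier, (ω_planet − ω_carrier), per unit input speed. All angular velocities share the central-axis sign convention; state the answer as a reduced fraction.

2905/2832

N_ring = 35 + 2·24 = 83
35(ω_s−ω_c) = −83(ω_r−ω_c),  ω_s=0, ω_r=1
35(0−ω_c) = −83(1−ω_c)  ⇒  118ω_c = 83  ⇒  ω_c = 83/118
sun–planet: 35·(0−83/118) = −24·(ω_p−ω_c)  ⇒  ω_p−ω_c = −(35/24)·(-83/118) = 2905/2832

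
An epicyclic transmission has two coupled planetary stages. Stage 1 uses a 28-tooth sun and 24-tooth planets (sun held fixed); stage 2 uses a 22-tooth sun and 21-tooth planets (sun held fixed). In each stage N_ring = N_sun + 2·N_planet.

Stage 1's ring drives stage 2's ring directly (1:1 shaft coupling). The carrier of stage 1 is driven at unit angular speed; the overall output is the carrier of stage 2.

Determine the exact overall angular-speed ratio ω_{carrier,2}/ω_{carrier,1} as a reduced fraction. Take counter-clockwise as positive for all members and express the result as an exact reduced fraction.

Stage 1: N_ring = 28 + 2·24 = 76
Stage 1: 28(ω_s−ω_c) = −76(ω_r−ω_c),  ω_s=0, ω_c=1
Stage 1: ω_r = 1 − (28/76)(0−1) = 26/19
  ⇒ ω_r¹/ω_c¹ = 26/19
Stage 2: N_ring = 22 + 2·21 = 64
Stage 2: 22(ω_s−ω_c) = −64(ω_r−ω_c),  ω_s=0, ω_r=1
Stage 2: 22(0−ω_c) = −64(1−ω_c)  ⇒  86ω_c = 64  ⇒  ω_c = 32/43
  ⇒ ω_c²/ω_r² = 32/43
Coupling ω_r² = ω_r¹ ⇒ overall = 26/19 × 32/43 = 832/817

832/817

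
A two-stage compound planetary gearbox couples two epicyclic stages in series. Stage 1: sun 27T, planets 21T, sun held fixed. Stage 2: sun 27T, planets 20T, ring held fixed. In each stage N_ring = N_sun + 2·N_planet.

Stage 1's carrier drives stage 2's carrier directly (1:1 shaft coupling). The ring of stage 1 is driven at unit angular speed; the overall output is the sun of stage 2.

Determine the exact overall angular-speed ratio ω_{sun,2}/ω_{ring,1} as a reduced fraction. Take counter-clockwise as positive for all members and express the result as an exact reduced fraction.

1081/432

Stage 1: N_ring = 27 + 2·21 = 69
Stage 1: 27(ω_s−ω_c) = −69(ω_r−ω_c),  ω_s=0, ω_r=1
Stage 1: 27(0−ω_c) = −69(1−ω_c)  ⇒  96ω_c = 69  ⇒  ω_c = 23/32
  ⇒ ω_c¹/ω_r¹ = 23/32
Stage 2: N_ring = 27 + 2·20 = 67
Stage 2: 27(ω_s−ω_c) = −67(ω_r−ω_c),  ω_r=0, ω_c=1
Stage 2: ω_s = 1 − (67/27)(0−1) = 94/27
  ⇒ ω_s²/ω_c² = 94/27
Coupling ω_c² = ω_c¹ ⇒ overall = 23/32 × 94/27 = 1081/432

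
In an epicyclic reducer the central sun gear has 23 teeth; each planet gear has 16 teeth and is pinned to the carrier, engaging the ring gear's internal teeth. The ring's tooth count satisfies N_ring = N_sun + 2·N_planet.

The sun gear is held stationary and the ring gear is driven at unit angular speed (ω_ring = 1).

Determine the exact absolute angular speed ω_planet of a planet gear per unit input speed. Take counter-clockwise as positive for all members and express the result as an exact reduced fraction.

N_ring = 23 + 2·16 = 55
23(ω_s−ω_c) = −55(ω_r−ω_c),  ω_s=0, ω_r=1
23(0−ω_c) = −55(1−ω_c)  ⇒  78ω_c = 55  ⇒  ω_c = 55/78
sun–planet: 23·(0−55/78) = −16·(ω_p−ω_c)  ⇒  ω_p−ω_c = −(23/16)·(-55/78) = 1265/1248
ω_p = 55/78 + 1265/1248 = 55/32

55/32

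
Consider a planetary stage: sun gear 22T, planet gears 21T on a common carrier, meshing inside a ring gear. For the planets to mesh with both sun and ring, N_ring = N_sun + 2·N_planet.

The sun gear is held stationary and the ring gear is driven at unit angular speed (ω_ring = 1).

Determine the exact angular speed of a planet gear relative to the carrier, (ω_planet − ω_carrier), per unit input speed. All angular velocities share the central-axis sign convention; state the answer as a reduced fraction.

N_ring = 22 + 2·21 = 64
22(ω_s−ω_c) = −64(ω_r−ω_c),  ω_s=0, ω_r=1
22(0−ω_c) = −64(1−ω_c)  ⇒  86ω_c = 64  ⇒  ω_c = 32/43
sun–planet: 22·(0−32/43) = −21·(ω_p−ω_c)  ⇒  ω_p−ω_c = −(22/21)·(-32/43) = 704/903

704/903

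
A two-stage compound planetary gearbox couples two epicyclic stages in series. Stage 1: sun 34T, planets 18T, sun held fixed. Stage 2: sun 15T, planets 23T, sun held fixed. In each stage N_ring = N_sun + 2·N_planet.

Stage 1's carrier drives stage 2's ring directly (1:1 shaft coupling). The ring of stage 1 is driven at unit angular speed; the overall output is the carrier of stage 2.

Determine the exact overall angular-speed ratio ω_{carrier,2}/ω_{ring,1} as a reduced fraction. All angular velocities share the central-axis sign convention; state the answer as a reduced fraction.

2135/3952

Stage 1: N_ring = 34 + 2·18 = 70
Stage 1: 34(ω_s−ω_c) = −70(ω_r−ω_c),  ω_s=0, ω_r=1
Stage 1: 34(0−ω_c) = −70(1−ω_c)  ⇒  104ω_c = 70  ⇒  ω_c = 35/52
  ⇒ ω_c¹/ω_r¹ = 35/52
Stage 2: N_ring = 15 + 2·23 = 61
Stage 2: 15(ω_s−ω_c) = −61(ω_r−ω_c),  ω_s=0, ω_r=1
Stage 2: 15(0−ω_c) = −61(1−ω_c)  ⇒  76ω_c = 61  ⇒  ω_c = 61/76
  ⇒ ω_c²/ω_r² = 61/76
Coupling ω_r² = ω_c¹ ⇒ overall = 35/52 × 61/76 = 2135/3952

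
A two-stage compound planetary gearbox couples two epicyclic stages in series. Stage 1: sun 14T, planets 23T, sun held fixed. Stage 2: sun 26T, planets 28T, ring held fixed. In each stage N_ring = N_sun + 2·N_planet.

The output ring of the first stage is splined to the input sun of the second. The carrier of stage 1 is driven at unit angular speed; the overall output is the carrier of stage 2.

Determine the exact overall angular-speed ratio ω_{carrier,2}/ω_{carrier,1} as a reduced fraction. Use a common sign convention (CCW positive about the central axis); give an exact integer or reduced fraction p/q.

481/1620

Stage 1: N_ring = 14 + 2·23 = 60
Stage 1: 14(ω_s−ω_c) = −60(ω_r−ω_c),  ω_s=0, ω_c=1
Stage 1: ω_r = 1 − (14/60)(0−1) = 37/30
  ⇒ ω_r¹/ω_c¹ = 37/30
Stage 2: N_ring = 26 + 2·28 = 82
Stage 2: 26(ω_s−ω_c) = −82(ω_r−ω_c),  ω_r=0, ω_s=1
Stage 2: 26(1−ω_c) = −82(0−ω_c)  ⇒  108ω_c = 26  ⇒  ω_c = 13/54
  ⇒ ω_c²/ω_s² = 13/54
Coupling ω_s² = ω_r¹ ⇒ overall = 37/30 × 13/54 = 481/1620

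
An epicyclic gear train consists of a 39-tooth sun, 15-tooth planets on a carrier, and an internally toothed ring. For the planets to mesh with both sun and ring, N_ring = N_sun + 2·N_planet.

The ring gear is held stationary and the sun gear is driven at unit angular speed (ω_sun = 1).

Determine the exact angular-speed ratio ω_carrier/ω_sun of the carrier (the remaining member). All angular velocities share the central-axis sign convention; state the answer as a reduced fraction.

13/36

N_ring = 39 + 2·15 = 69
39(ω_s−ω_c) = −69(ω_r−ω_c),  ω_r=0, ω_s=1
39(1−ω_c) = −69(0−ω_c)  ⇒  108ω_c = 39  ⇒  ω_c = 13/36
ω_c/ω_s = 13/36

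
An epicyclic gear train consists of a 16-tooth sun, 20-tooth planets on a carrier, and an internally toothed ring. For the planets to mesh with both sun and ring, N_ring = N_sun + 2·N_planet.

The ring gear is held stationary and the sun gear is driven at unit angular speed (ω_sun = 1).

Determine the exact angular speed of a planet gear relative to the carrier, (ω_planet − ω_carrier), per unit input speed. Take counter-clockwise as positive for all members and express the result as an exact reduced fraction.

-28/45

N_ring = 16 + 2·20 = 56
16(ω_s−ω_c) = −56(ω_r−ω_c),  ω_r=0, ω_s=1
16(1−ω_c) = −56(0−ω_c)  ⇒  72ω_c = 16  ⇒  ω_c = 2/9
sun–planet: 16·(1−2/9) = −20·(ω_p−ω_c)  ⇒  ω_p−ω_c = −(16/20)·(7/9) = -28/45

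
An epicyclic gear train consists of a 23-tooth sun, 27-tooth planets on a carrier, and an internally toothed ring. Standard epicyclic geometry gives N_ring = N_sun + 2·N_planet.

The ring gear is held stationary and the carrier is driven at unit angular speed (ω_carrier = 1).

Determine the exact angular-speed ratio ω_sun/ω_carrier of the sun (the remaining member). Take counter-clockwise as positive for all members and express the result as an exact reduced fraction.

100/23

N_ring = 23 + 2·27 = 77
23(ω_s−ω_c) = −77(ω_r−ω_c),  ω_r=0, ω_c=1
ω_s = 1 − (77/23)(0−1) = 100/23
ω_s/ω_c = 100/23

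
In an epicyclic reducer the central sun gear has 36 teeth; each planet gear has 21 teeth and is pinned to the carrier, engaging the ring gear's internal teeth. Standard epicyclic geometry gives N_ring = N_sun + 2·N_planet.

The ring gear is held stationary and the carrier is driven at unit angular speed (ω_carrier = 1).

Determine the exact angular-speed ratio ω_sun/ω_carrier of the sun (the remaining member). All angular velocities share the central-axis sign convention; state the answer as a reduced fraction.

N_ring = 36 + 2·21 = 78
36(ω_s−ω_c) = −78(ω_r−ω_c),  ω_r=0, ω_c=1
ω_s = 1 − (78/36)(0−1) = 19/6
ω_s/ω_c = 19/6

19/6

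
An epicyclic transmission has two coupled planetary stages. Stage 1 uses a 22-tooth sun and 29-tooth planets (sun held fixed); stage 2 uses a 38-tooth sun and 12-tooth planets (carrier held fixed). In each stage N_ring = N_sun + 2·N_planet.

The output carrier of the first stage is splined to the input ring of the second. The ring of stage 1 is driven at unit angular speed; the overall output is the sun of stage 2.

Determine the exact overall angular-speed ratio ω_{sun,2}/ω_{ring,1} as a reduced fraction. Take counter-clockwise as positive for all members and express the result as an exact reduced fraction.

-1240/969

Stage 1: N_ring = 22 + 2·29 = 80
Stage 1: 22(ω_s−ω_c) = −80(ω_r−ω_c),  ω_s=0, ω_r=1
Stage 1: 22(0−ω_c) = −80(1−ω_c)  ⇒  102ω_c = 80  ⇒  ω_c = 40/51
  ⇒ ω_c¹/ω_r¹ = 40/51
Stage 2: N_ring = 38 + 2·12 = 62
Stage 2: 38(ω_s−ω_c) = −62(ω_r−ω_c),  ω_c=0, ω_r=1
Stage 2: ω_s = 0 − (62/38)(1−0) = -31/19
  ⇒ ω_s²/ω_r² = -31/19
Coupling ω_r² = ω_c¹ ⇒ overall = 40/51 × -31/19 = -1240/969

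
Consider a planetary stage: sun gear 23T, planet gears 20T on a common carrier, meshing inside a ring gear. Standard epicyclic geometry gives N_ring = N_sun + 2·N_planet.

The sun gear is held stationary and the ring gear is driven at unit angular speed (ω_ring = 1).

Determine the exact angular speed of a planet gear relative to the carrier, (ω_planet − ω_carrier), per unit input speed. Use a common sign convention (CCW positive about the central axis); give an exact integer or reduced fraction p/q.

N_ring = 23 + 2·20 = 63
23(ω_s−ω_c) = −63(ω_r−ω_c),  ω_s=0, ω_r=1
23(0−ω_c) = −63(1−ω_c)  ⇒  86ω_c = 63  ⇒  ω_c = 63/86
sun–planet: 23·(0−63/86) = −20·(ω_p−ω_c)  ⇒  ω_p−ω_c = −(23/20)·(-63/86) = 1449/1720

1449/1720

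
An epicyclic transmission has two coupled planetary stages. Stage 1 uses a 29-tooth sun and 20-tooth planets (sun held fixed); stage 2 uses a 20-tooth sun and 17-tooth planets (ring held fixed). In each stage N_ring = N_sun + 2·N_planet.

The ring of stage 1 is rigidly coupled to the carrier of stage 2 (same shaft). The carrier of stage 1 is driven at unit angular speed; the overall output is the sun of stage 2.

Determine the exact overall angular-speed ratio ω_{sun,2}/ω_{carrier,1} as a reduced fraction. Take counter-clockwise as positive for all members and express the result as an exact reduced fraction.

Stage 1: N_ring = 29 + 2·20 = 69
Stage 1: 29(ω_s−ω_c) = −69(ω_r−ω_c),  ω_s=0, ω_c=1
Stage 1: ω_r = 1 − (29/69)(0−1) = 98/69
  ⇒ ω_r¹/ω_c¹ = 98/69
Stage 2: N_ring = 20 + 2·17 = 54
Stage 2: 20(ω_s−ω_c) = −54(ω_r−ω_c),  ω_r=0, ω_c=1
Stage 2: ω_s = 1 − (54/20)(0−1) = 37/10
  ⇒ ω_s²/ω_c² = 37/10
Coupling ω_c² = ω_r¹ ⇒ overall = 98/69 × 37/10 = 1813/345

1813/345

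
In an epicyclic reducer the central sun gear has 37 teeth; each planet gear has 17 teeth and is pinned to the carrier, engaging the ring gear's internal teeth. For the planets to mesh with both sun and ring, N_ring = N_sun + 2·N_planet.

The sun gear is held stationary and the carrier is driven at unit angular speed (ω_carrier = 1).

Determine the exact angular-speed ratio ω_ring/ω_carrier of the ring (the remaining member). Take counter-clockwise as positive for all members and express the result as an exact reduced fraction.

N_ring = 37 + 2·17 = 71
37(ω_s−ω_c) = −71(ω_r−ω_c),  ω_s=0, ω_c=1
ω_r = 1 − (37/71)(0−1) = 108/71
ω_r/ω_c = 108/71

108/71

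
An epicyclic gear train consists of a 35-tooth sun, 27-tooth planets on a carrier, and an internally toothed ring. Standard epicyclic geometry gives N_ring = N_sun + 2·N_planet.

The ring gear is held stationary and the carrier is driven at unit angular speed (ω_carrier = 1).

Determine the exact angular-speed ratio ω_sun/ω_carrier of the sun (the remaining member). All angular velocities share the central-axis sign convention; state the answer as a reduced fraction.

N_ring = 35 + 2·27 = 89
35(ω_s−ω_c) = −89(ω_r−ω_c),  ω_r=0, ω_c=1
ω_s = 1 − (89/35)(0−1) = 124/35
ω_s/ω_c = 124/35

124/35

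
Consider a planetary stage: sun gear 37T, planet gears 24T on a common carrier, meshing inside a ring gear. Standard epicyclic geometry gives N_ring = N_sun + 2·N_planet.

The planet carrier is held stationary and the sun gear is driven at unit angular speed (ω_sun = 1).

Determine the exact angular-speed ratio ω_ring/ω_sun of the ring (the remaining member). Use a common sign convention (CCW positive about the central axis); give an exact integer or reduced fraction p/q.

N_ring = 37 + 2·24 = 85
37(ω_s−ω_c) = −85(ω_r−ω_c),  ω_c=0, ω_s=1
ω_r = 0 − (37/85)(1−0) = -37/85
ω_r/ω_s = -37/85

-37/85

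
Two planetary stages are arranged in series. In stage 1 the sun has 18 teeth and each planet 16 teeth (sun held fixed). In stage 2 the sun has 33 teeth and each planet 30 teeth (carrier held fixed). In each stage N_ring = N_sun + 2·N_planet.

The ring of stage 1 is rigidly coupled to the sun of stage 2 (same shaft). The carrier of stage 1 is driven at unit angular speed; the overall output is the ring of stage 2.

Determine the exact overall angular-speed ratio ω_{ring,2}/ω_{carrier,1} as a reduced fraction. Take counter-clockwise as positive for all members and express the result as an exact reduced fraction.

Stage 1: N_ring = 18 + 2·16 = 50
Stage 1: 18(ω_s−ω_c) = −50(ω_r−ω_c),  ω_s=0, ω_c=1
Stage 1: ω_r = 1 − (18/50)(0−1) = 34/25
  ⇒ ω_r¹/ω_c¹ = 34/25
Stage 2: N_ring = 33 + 2·30 = 93
Stage 2: 33(ω_s−ω_c) = −93(ω_r−ω_c),  ω_c=0, ω_s=1
Stage 2: ω_r = 0 − (33/93)(1−0) = -11/31
  ⇒ ω_r²/ω_s² = -11/31
Coupling ω_s² = ω_r¹ ⇒ overall = 34/25 × -11/31 = -374/775

-374/775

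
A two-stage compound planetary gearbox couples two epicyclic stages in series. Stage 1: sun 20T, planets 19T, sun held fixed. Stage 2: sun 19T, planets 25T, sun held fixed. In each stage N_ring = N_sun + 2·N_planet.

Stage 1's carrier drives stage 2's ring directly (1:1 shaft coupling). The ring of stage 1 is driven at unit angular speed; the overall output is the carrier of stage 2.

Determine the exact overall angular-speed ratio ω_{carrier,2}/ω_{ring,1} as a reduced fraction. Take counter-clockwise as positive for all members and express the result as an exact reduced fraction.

667/1144

Stage 1: N_ring = 20 + 2·19 = 58
Stage 1: 20(ω_s−ω_c) = −58(ω_r−ω_c),  ω_s=0, ω_r=1
Stage 1: 20(0−ω_c) = −58(1−ω_c)  ⇒  78ω_c = 58  ⇒  ω_c = 29/39
  ⇒ ω_c¹/ω_r¹ = 29/39
Stage 2: N_ring = 19 + 2·25 = 69
Stage 2: 19(ω_s−ω_c) = −69(ω_r−ω_c),  ω_s=0, ω_r=1
Stage 2: 19(0−ω_c) = −69(1−ω_c)  ⇒  88ω_c = 69  ⇒  ω_c = 69/88
  ⇒ ω_c²/ω_r² = 69/88
Coupling ω_r² = ω_c¹ ⇒ overall = 29/39 × 69/88 = 667/1144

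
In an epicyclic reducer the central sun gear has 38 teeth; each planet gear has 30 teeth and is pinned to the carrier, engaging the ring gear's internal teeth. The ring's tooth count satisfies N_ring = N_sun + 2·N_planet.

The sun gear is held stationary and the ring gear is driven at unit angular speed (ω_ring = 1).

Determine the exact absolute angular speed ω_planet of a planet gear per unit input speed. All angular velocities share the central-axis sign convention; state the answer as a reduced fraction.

N_ring = 38 + 2·30 = 98
38(ω_s−ω_c) = −98(ω_r−ω_c),  ω_s=0, ω_r=1
38(0−ω_c) = −98(1−ω_c)  ⇒  136ω_c = 98  ⇒  ω_c = 49/68
sun–planet: 38·(0−49/68) = −30·(ω_p−ω_c)  ⇒  ω_p−ω_c = −(38/30)·(-49/68) = 931/1020
ω_p = 49/68 + 931/1020 = 49/30

49/30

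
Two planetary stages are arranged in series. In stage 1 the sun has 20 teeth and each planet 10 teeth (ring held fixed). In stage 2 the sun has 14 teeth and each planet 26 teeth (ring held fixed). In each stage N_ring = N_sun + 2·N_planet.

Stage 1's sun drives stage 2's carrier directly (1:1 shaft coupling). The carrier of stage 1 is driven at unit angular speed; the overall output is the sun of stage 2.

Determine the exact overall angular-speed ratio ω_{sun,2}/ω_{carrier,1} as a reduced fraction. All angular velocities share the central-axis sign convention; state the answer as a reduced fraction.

Stage 1: N_ring = 20 + 2·10 = 40
Stage 1: 20(ω_s−ω_c) = −40(ω_r−ω_c),  ω_r=0, ω_c=1
Stage 1: ω_s = 1 − (40/20)(0−1) = 3
  ⇒ ω_s¹/ω_c¹ = 3
Stage 2: N_ring = 14 + 2·26 = 66
Stage 2: 14(ω_s−ω_c) = −66(ω_r−ω_c),  ω_r=0, ω_c=1
Stage 2: ω_s = 1 − (66/14)(0−1) = 40/7
  ⇒ ω_s²/ω_c² = 40/7
Coupling ω_c² = ω_s¹ ⇒ overall = 3 × 40/7 = 120/7

120/7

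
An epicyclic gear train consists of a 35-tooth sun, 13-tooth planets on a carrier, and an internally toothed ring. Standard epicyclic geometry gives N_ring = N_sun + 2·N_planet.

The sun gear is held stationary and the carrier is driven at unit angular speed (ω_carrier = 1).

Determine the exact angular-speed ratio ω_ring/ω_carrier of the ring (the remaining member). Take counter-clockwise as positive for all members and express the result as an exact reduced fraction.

96/61

N_ring = 35 + 2·13 = 61
35(ω_s−ω_c) = −61(ω_r−ω_c),  ω_s=0, ω_c=1
ω_r = 1 − (35/61)(0−1) = 96/61
ω_r/ω_c = 96/61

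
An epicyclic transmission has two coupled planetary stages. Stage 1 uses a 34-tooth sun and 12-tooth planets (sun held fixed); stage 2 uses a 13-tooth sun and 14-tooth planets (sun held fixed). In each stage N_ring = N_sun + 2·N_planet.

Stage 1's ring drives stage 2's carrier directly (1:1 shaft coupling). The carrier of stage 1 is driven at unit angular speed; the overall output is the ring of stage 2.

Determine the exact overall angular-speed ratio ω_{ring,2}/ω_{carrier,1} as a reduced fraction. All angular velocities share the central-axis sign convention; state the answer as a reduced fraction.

Stage 1: N_ring = 34 + 2·12 = 58
Stage 1: 34(ω_s−ω_c) = −58(ω_r−ω_c),  ω_s=0, ω_c=1
Stage 1: ω_r = 1 − (34/58)(0−1) = 46/29
  ⇒ ω_r¹/ω_c¹ = 46/29
Stage 2: N_ring = 13 + 2·14 = 41
Stage 2: 13(ω_s−ω_c) = −41(ω_r−ω_c),  ω_s=0, ω_c=1
Stage 2: ω_r = 1 − (13/41)(0−1) = 54/41
  ⇒ ω_r²/ω_c² = 54/41
Coupling ω_c² = ω_r¹ ⇒ overall = 46/29 × 54/41 = 2484/1189

2484/1189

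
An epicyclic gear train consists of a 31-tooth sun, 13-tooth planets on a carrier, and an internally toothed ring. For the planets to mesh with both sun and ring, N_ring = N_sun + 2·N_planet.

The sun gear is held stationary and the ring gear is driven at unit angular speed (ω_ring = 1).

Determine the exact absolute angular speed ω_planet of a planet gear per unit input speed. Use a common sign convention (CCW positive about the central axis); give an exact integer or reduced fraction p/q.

N_ring = 31 + 2·13 = 57
31(ω_s−ω_c) = −57(ω_r−ω_c),  ω_s=0, ω_r=1
31(0−ω_c) = −57(1−ω_c)  ⇒  88ω_c = 57  ⇒  ω_c = 57/88
sun–planet: 31·(0−57/88) = −13·(ω_p−ω_c)  ⇒  ω_p−ω_c = −(31/13)·(-57/88) = 1767/1144
ω_p = 57/88 + 1767/1144 = 57/26

57/26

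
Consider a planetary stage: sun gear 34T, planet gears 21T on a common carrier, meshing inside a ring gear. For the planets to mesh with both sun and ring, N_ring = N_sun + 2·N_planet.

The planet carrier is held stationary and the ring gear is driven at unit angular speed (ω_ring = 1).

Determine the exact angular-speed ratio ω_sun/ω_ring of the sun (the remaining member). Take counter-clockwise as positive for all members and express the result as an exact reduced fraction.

N_ring = 34 + 2·21 = 76
34(ω_s−ω_c) = −76(ω_r−ω_c),  ω_c=0, ω_r=1
ω_s = 0 − (76/34)(1−0) = -38/17
ω_s/ω_r = -38/17

-38/17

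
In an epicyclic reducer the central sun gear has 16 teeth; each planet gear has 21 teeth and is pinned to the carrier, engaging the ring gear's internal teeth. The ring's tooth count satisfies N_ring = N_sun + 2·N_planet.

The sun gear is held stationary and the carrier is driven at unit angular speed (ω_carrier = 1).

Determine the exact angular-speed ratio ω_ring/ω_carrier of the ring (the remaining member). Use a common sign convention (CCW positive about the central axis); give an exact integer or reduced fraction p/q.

37/29

N_ring = 16 + 2·21 = 58
16(ω_s−ω_c) = −58(ω_r−ω_c),  ω_s=0, ω_c=1
ω_r = 1 − (16/58)(0−1) = 37/29
ω_r/ω_c = 37/29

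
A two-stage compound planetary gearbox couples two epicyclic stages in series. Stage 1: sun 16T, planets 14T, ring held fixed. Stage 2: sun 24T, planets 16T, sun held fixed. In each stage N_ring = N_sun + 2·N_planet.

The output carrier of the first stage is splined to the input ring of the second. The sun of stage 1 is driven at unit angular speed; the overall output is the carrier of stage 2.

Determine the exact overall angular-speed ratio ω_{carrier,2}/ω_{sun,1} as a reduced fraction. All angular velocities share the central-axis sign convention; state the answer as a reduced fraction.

Stage 1: N_ring = 16 + 2·14 = 44
Stage 1: 16(ω_s−ω_c) = −44(ω_r−ω_c),  ω_r=0, ω_s=1
Stage 1: 16(1−ω_c) = −44(0−ω_c)  ⇒  60ω_c = 16  ⇒  ω_c = 4/15
  ⇒ ω_c¹/ω_s¹ = 4/15
Stage 2: N_ring = 24 + 2·16 = 56
Stage 2: 24(ω_s−ω_c) = −56(ω_r−ω_c),  ω_s=0, ω_r=1
Stage 2: 24(0−ω_c) = −56(1−ω_c)  ⇒  80ω_c = 56  ⇒  ω_c = 7/10
  ⇒ ω_c²/ω_r² = 7/10
Coupling ω_r² = ω_c¹ ⇒ overall = 4/15 × 7/10 = 14/75

14/75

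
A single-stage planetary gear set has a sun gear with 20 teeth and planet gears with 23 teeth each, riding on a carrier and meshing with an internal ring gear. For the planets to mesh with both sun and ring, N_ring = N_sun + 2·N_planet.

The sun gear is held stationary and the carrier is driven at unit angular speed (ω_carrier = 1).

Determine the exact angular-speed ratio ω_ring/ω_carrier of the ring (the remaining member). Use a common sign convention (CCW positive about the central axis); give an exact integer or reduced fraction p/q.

N_ring = 20 + 2·23 = 66
20(ω_s−ω_c) = −66(ω_r−ω_c),  ω_s=0, ω_c=1
ω_r = 1 − (20/66)(0−1) = 43/33
ω_r/ω_c = 43/33

43/33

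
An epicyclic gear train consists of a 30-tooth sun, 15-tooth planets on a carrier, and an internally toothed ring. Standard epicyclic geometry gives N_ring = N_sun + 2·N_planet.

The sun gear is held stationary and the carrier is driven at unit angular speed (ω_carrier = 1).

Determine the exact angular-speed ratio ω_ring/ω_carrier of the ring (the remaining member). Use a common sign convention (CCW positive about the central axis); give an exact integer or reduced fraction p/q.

3/2

N_ring = 30 + 2·15 = 60
30(ω_s−ω_c) = −60(ω_r−ω_c),  ω_s=0, ω_c=1
ω_r = 1 − (30/60)(0−1) = 3/2
ω_r/ω_c = 3/2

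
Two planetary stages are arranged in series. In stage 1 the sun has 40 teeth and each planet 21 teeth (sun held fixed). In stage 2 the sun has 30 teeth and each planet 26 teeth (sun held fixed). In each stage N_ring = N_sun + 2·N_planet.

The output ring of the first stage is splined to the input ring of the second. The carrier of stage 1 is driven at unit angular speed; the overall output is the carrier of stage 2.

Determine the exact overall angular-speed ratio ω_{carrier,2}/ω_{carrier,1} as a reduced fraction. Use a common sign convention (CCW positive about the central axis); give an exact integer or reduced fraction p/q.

61/56

Stage 1: N_ring = 40 + 2·21 = 82
Stage 1: 40(ω_s−ω_c) = −82(ω_r−ω_c),  ω_s=0, ω_c=1
Stage 1: ω_r = 1 − (40/82)(0−1) = 61/41
  ⇒ ω_r¹/ω_c¹ = 61/41
Stage 2: N_ring = 30 + 2·26 = 82
Stage 2: 30(ω_s−ω_c) = −82(ω_r−ω_c),  ω_s=0, ω_r=1
Stage 2: 30(0−ω_c) = −82(1−ω_c)  ⇒  112ω_c = 82  ⇒  ω_c = 41/56
  ⇒ ω_c²/ω_r² = 41/56
Coupling ω_r² = ω_r¹ ⇒ overall = 61/41 × 41/56 = 61/56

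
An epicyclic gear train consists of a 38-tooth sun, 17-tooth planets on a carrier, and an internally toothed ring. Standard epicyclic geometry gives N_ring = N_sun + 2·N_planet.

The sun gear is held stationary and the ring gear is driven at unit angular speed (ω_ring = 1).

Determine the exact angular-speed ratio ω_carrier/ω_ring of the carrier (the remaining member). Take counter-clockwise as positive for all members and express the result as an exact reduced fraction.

N_ring = 38 + 2·17 = 72
38(ω_s−ω_c) = −72(ω_r−ω_c),  ω_s=0, ω_r=1
38(0−ω_c) = −72(1−ω_c)  ⇒  110ω_c = 72  ⇒  ω_c = 36/55
ω_c/ω_r = 36/55

36/55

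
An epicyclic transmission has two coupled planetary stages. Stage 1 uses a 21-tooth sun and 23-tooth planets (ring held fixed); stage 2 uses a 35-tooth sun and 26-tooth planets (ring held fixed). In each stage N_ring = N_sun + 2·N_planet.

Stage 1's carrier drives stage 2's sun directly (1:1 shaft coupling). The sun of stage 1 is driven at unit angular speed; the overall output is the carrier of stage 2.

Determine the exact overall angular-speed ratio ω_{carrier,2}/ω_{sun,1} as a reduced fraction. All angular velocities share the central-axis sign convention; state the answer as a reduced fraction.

735/10736

Stage 1: N_ring = 21 + 2·23 = 67
Stage 1: 21(ω_s−ω_c) = −67(ω_r−ω_c),  ω_r=0, ω_s=1
Stage 1: 21(1−ω_c) = −67(0−ω_c)  ⇒  88ω_c = 21  ⇒  ω_c = 21/88
  ⇒ ω_c¹/ω_s¹ = 21/88
Stage 2: N_ring = 35 + 2·26 = 87
Stage 2: 35(ω_s−ω_c) = −87(ω_r−ω_c),  ω_r=0, ω_s=1
Stage 2: 35(1−ω_c) = −87(0−ω_c)  ⇒  122ω_c = 35  ⇒  ω_c = 35/122
  ⇒ ω_c²/ω_s² = 35/122
Coupling ω_s² = ω_c¹ ⇒ overall = 21/88 × 35/122 = 735/10736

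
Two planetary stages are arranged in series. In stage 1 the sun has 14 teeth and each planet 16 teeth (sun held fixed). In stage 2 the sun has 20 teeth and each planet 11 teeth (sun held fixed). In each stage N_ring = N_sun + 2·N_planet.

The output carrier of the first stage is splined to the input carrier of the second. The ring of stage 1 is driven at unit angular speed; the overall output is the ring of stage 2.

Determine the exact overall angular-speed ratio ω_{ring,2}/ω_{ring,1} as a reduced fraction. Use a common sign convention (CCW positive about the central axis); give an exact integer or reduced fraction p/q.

Stage 1: N_ring = 14 + 2·16 = 46
Stage 1: 14(ω_s−ω_c) = −46(ω_r−ω_c),  ω_s=0, ω_r=1
Stage 1: 14(0−ω_c) = −46(1−ω_c)  ⇒  60ω_c = 46  ⇒  ω_c = 23/30
  ⇒ ω_c¹/ω_r¹ = 23/30
Stage 2: N_ring = 20 + 2·11 = 42
Stage 2: 20(ω_s−ω_c) = −42(ω_r−ω_c),  ω_s=0, ω_c=1
Stage 2: ω_r = 1 − (20/42)(0−1) = 31/21
  ⇒ ω_r²/ω_c² = 31/21
Coupling ω_c² = ω_c¹ ⇒ overall = 23/30 × 31/21 = 713/630

713/630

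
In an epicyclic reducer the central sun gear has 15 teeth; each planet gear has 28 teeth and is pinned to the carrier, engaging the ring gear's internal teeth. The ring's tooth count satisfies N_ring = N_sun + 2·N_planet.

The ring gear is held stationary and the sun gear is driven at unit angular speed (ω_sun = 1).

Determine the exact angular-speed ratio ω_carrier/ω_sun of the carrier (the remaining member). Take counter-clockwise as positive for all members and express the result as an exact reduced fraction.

N_ring = 15 + 2·28 = 71
15(ω_s−ω_c) = −71(ω_r−ω_c),  ω_r=0, ω_s=1
15(1−ω_c) = −71(0−ω_c)  ⇒  86ω_c = 15  ⇒  ω_c = 15/86
ω_c/ω_s = 15/86

15/86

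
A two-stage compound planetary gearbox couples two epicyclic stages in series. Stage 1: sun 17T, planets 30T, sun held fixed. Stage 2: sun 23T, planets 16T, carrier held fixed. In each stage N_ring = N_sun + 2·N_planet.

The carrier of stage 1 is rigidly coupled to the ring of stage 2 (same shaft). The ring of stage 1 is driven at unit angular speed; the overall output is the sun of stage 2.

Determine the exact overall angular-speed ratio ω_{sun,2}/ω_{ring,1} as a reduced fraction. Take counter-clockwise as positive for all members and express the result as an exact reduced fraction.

Stage 1: N_ring = 17 + 2·30 = 77
Stage 1: 17(ω_s−ω_c) = −77(ω_r−ω_c),  ω_s=0, ω_r=1
Stage 1: 17(0−ω_c) = −77(1−ω_c)  ⇒  94ω_c = 77  ⇒  ω_c = 77/94
  ⇒ ω_c¹/ω_r¹ = 77/94
Stage 2: N_ring = 23 + 2·16 = 55
Stage 2: 23(ω_s−ω_c) = −55(ω_r−ω_c),  ω_c=0, ω_r=1
Stage 2: ω_s = 0 − (55/23)(1−0) = -55/23
  ⇒ ω_s²/ω_r² = -55/23
Coupling ω_r² = ω_c¹ ⇒ overall = 77/94 × -55/23 = -4235/2162

-4235/2162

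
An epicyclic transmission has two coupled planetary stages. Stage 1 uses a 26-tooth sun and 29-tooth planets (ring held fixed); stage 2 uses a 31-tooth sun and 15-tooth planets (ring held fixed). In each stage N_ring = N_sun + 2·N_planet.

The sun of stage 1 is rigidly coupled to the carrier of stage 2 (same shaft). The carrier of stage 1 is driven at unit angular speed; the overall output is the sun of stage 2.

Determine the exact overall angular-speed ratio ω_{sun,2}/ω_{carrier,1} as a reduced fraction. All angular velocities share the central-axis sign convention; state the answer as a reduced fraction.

Stage 1: N_ring = 26 + 2·29 = 84
Stage 1: 26(ω_s−ω_c) = −84(ω_r−ω_c),  ω_r=0, ω_c=1
Stage 1: ω_s = 1 − (84/26)(0−1) = 55/13
  ⇒ ω_s¹/ω_c¹ = 55/13
Stage 2: N_ring = 31 + 2·15 = 61
Stage 2: 31(ω_s−ω_c) = −61(ω_r−ω_c),  ω_r=0, ω_c=1
Stage 2: ω_s = 1 − (61/31)(0−1) = 92/31
  ⇒ ω_s²/ω_c² = 92/31
Coupling ω_c² = ω_s¹ ⇒ overall = 55/13 × 92/31 = 5060/403

5060/403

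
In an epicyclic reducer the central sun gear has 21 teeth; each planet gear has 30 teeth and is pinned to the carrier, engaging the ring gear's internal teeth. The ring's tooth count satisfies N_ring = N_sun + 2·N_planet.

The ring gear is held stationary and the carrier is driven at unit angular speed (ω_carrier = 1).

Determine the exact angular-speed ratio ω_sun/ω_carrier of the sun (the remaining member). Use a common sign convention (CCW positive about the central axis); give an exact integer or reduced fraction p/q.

N_ring = 21 + 2·30 = 81
21(ω_s−ω_c) = −81(ω_r−ω_c),  ω_r=0, ω_c=1
ω_s = 1 − (81/21)(0−1) = 34/7
ω_s/ω_c = 34/7

34/7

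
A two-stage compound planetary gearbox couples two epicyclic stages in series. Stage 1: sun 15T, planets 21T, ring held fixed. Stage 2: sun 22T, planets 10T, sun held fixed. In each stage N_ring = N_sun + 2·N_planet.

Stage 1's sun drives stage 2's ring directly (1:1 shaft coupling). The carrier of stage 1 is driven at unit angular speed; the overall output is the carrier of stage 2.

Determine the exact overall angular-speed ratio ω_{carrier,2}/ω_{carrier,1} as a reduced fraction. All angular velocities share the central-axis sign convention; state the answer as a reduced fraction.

Stage 1: N_ring = 15 + 2·21 = 57
Stage 1: 15(ω_s−ω_c) = −57(ω_r−ω_c),  ω_r=0, ω_c=1
Stage 1: ω_s = 1 − (57/15)(0−1) = 24/5
  ⇒ ω_s¹/ω_c¹ = 24/5
Stage 2: N_ring = 22 + 2·10 = 42
Stage 2: 22(ω_s−ω_c) = −42(ω_r−ω_c),  ω_s=0, ω_r=1
Stage 2: 22(0−ω_c) = −42(1−ω_c)  ⇒  64ω_c = 42  ⇒  ω_c = 21/32
  ⇒ ω_c²/ω_r² = 21/32
Coupling ω_r² = ω_s¹ ⇒ overall = 24/5 × 21/32 = 63/20

63/20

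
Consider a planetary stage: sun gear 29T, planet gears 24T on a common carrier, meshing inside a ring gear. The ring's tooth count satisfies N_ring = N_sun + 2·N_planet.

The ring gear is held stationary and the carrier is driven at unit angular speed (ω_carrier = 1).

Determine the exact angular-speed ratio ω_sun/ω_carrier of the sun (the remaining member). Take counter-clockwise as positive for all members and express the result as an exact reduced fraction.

N_ring = 29 + 2·24 = 77
29(ω_s−ω_c) = −77(ω_r−ω_c),  ω_r=0, ω_c=1
ω_s = 1 − (77/29)(0−1) = 106/29
ω_s/ω_c = 106/29

106/29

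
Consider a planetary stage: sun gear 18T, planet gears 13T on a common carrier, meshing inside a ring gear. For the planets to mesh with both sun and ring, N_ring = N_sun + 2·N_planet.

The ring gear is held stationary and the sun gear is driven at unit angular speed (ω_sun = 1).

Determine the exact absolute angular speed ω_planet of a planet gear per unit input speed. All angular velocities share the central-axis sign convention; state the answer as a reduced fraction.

-9/13

N_ring = 18 + 2·13 = 44
18(ω_s−ω_c) = −44(ω_r−ω_c),  ω_r=0, ω_s=1
18(1−ω_c) = −44(0−ω_c)  ⇒  62ω_c = 18  ⇒  ω_c = 9/31
sun–planet: 18·(1−9/31) = −13·(ω_p−ω_c)  ⇒  ω_p−ω_c = −(18/13)·(22/31) = -396/403
ω_p = 9/31 − 396/403 = -9/13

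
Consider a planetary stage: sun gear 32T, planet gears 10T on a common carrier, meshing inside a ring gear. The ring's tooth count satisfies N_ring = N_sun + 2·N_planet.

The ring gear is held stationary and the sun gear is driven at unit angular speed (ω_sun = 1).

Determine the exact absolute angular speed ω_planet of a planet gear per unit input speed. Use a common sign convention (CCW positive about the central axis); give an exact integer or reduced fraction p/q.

-8/5

N_ring = 32 + 2·10 = 52
32(ω_s−ω_c) = −52(ω_r−ω_c),  ω_r=0, ω_s=1
32(1−ω_c) = −52(0−ω_c)  ⇒  84ω_c = 32  ⇒  ω_c = 8/21
sun–planet: 32·(1−8/21) = −10·(ω_p−ω_c)  ⇒  ω_p−ω_c = −(32/10)·(13/21) = -208/105
ω_p = 8/21 − 208/105 = -8/5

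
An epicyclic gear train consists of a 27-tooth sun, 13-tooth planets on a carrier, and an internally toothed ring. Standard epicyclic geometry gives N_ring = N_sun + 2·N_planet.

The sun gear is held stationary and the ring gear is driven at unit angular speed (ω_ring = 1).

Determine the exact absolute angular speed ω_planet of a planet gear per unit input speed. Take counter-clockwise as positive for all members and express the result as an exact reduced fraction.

N_ring = 27 + 2·13 = 53
27(ω_s−ω_c) = −53(ω_r−ω_c),  ω_s=0, ω_r=1
27(0−ω_c) = −53(1−ω_c)  ⇒  80ω_c = 53  ⇒  ω_c = 53/80
sun–planet: 27·(0−53/80) = −13·(ω_p−ω_c)  ⇒  ω_p−ω_c = −(27/13)·(-53/80) = 1431/1040
ω_p = 53/80 + 1431/1040 = 53/26

53/26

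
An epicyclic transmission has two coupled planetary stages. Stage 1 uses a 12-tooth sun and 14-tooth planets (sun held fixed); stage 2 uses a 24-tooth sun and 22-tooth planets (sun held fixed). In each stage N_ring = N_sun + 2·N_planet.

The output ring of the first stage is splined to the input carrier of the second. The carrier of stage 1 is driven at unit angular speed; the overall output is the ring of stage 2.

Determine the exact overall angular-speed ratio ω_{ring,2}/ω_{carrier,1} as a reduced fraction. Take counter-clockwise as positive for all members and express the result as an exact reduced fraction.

299/170

Stage 1: N_ring = 12 + 2·14 = 40
Stage 1: 12(ω_s−ω_c) = −40(ω_r−ω_c),  ω_s=0, ω_c=1
Stage 1: ω_r = 1 − (12/40)(0−1) = 13/10
  ⇒ ω_r¹/ω_c¹ = 13/10
Stage 2: N_ring = 24 + 2·22 = 68
Stage 2: 24(ω_s−ω_c) = −68(ω_r−ω_c),  ω_s=0, ω_c=1
Stage 2: ω_r = 1 − (24/68)(0−1) = 23/17
  ⇒ ω_r²/ω_c² = 23/17
Coupling ω_c² = ω_r¹ ⇒ overall = 13/10 × 23/17 = 299/170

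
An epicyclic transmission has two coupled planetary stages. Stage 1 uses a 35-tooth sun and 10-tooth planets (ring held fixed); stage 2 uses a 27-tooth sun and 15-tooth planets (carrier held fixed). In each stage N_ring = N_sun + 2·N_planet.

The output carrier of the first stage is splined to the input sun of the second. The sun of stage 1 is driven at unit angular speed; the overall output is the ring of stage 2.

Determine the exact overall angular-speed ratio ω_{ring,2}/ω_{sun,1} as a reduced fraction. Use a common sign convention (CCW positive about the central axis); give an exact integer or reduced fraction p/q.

Stage 1: N_ring = 35 + 2·10 = 55
Stage 1: 35(ω_s−ω_c) = −55(ω_r−ω_c),  ω_r=0, ω_s=1
Stage 1: 35(1−ω_c) = −55(0−ω_c)  ⇒  90ω_c = 35  ⇒  ω_c = 7/18
  ⇒ ω_c¹/ω_s¹ = 7/18
Stage 2: N_ring = 27 + 2·15 = 57
Stage 2: 27(ω_s−ω_c) = −57(ω_r−ω_c),  ω_c=0, ω_s=1
Stage 2: ω_r = 0 − (27/57)(1−0) = -9/19
  ⇒ ω_r²/ω_s² = -9/19
Coupling ω_s² = ω_c¹ ⇒ overall = 7/18 × -9/19 = -7/38

-7/38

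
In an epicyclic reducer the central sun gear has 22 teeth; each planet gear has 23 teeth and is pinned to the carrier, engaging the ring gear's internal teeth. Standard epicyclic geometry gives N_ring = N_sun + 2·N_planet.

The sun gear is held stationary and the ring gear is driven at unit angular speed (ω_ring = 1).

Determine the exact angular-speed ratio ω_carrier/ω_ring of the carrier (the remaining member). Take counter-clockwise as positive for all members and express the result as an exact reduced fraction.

34/45

N_ring = 22 + 2·23 = 68
22(ω_s−ω_c) = −68(ω_r−ω_c),  ω_s=0, ω_r=1
22(0−ω_c) = −68(1−ω_c)  ⇒  90ω_c = 68  ⇒  ω_c = 34/45
ω_c/ω_r = 34/45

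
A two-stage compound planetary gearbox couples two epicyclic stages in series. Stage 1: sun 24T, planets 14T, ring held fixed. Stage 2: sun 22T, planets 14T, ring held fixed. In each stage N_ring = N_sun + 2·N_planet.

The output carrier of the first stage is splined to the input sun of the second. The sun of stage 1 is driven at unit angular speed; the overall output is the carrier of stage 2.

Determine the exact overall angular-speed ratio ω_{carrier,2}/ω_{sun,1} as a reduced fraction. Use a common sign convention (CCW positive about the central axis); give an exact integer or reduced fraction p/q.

Stage 1: N_ring = 24 + 2·14 = 52
Stage 1: 24(ω_s−ω_c) = −52(ω_r−ω_c),  ω_r=0, ω_s=1
Stage 1: 24(1−ω_c) = −52(0−ω_c)  ⇒  76ω_c = 24  ⇒  ω_c = 6/19
  ⇒ ω_c¹/ω_s¹ = 6/19
Stage 2: N_ring = 22 + 2·14 = 50
Stage 2: 22(ω_s−ω_c) = −50(ω_r−ω_c),  ω_r=0, ω_s=1
Stage 2: 22(1−ω_c) = −50(0−ω_c)  ⇒  72ω_c = 22  ⇒  ω_c = 11/36
  ⇒ ω_c²/ω_s² = 11/36
Coupling ω_s² = ω_c¹ ⇒ overall = 6/19 × 11/36 = 11/114

11/114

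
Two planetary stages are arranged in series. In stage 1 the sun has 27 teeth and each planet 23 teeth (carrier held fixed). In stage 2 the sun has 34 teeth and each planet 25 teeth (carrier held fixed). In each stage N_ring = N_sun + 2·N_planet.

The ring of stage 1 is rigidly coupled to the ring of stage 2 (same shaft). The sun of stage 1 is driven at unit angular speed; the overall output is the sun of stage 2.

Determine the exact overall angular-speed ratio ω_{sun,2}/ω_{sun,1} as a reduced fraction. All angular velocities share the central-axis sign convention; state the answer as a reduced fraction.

Stage 1: N_ring = 27 + 2·23 = 73
Stage 1: 27(ω_s−ω_c) = −73(ω_r−ω_c),  ω_c=0, ω_s=1
Stage 1: ω_r = 0 − (27/73)(1−0) = -27/73
  ⇒ ω_r¹/ω_s¹ = -27/73
Stage 2: N_ring = 34 + 2·25 = 84
Stage 2: 34(ω_s−ω_c) = −84(ω_r−ω_c),  ω_c=0, ω_r=1
Stage 2: ω_s = 0 − (84/34)(1−0) = -42/17
  ⇒ ω_s²/ω_r² = -42/17
Coupling ω_r² = ω_r¹ ⇒ overall = -27/73 × -42/17 = 1134/1241

1134/1241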